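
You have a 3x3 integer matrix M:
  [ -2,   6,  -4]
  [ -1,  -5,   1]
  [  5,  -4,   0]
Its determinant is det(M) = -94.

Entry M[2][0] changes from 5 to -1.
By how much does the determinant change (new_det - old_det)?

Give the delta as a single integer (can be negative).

Cofactor C_20 = -14
Entry delta = -1 - 5 = -6
Det delta = entry_delta * cofactor = -6 * -14 = 84

Answer: 84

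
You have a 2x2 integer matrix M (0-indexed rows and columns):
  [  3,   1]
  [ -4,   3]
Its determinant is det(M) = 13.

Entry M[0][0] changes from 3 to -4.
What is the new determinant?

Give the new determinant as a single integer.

Answer: -8

Derivation:
det is linear in row 0: changing M[0][0] by delta changes det by delta * cofactor(0,0).
Cofactor C_00 = (-1)^(0+0) * minor(0,0) = 3
Entry delta = -4 - 3 = -7
Det delta = -7 * 3 = -21
New det = 13 + -21 = -8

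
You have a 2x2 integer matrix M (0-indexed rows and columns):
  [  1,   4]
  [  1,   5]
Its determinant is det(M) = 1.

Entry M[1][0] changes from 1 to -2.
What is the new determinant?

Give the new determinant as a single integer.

Answer: 13

Derivation:
det is linear in row 1: changing M[1][0] by delta changes det by delta * cofactor(1,0).
Cofactor C_10 = (-1)^(1+0) * minor(1,0) = -4
Entry delta = -2 - 1 = -3
Det delta = -3 * -4 = 12
New det = 1 + 12 = 13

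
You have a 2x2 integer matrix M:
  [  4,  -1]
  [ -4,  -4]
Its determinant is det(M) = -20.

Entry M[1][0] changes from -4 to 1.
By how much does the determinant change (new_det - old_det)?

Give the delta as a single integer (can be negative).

Cofactor C_10 = 1
Entry delta = 1 - -4 = 5
Det delta = entry_delta * cofactor = 5 * 1 = 5

Answer: 5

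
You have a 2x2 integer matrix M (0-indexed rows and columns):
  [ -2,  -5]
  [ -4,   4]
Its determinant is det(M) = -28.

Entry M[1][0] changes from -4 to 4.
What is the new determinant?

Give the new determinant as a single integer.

det is linear in row 1: changing M[1][0] by delta changes det by delta * cofactor(1,0).
Cofactor C_10 = (-1)^(1+0) * minor(1,0) = 5
Entry delta = 4 - -4 = 8
Det delta = 8 * 5 = 40
New det = -28 + 40 = 12

Answer: 12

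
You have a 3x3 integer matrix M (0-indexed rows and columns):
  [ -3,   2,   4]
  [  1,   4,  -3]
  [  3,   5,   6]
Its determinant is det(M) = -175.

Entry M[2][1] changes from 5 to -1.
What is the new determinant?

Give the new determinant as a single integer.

Answer: -145

Derivation:
det is linear in row 2: changing M[2][1] by delta changes det by delta * cofactor(2,1).
Cofactor C_21 = (-1)^(2+1) * minor(2,1) = -5
Entry delta = -1 - 5 = -6
Det delta = -6 * -5 = 30
New det = -175 + 30 = -145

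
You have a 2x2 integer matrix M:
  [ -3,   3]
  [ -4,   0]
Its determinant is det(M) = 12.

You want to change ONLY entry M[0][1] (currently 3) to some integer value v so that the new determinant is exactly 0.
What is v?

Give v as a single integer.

Answer: 0

Derivation:
det is linear in entry M[0][1]: det = old_det + (v - 3) * C_01
Cofactor C_01 = 4
Want det = 0: 12 + (v - 3) * 4 = 0
  (v - 3) = -12 / 4 = -3
  v = 3 + (-3) = 0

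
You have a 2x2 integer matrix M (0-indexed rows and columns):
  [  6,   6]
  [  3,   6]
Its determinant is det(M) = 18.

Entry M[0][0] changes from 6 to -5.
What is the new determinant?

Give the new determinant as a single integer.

det is linear in row 0: changing M[0][0] by delta changes det by delta * cofactor(0,0).
Cofactor C_00 = (-1)^(0+0) * minor(0,0) = 6
Entry delta = -5 - 6 = -11
Det delta = -11 * 6 = -66
New det = 18 + -66 = -48

Answer: -48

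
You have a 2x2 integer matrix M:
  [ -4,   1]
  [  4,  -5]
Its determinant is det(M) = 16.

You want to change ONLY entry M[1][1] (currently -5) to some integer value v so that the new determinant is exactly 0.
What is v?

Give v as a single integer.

Answer: -1

Derivation:
det is linear in entry M[1][1]: det = old_det + (v - -5) * C_11
Cofactor C_11 = -4
Want det = 0: 16 + (v - -5) * -4 = 0
  (v - -5) = -16 / -4 = 4
  v = -5 + (4) = -1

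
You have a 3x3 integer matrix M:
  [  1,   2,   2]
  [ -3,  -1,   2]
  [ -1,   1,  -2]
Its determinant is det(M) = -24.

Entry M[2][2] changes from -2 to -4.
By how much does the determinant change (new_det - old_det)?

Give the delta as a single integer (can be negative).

Answer: -10

Derivation:
Cofactor C_22 = 5
Entry delta = -4 - -2 = -2
Det delta = entry_delta * cofactor = -2 * 5 = -10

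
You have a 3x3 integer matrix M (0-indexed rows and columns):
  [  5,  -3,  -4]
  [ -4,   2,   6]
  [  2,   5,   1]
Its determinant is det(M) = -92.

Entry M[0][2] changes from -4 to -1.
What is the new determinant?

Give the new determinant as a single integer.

Answer: -164

Derivation:
det is linear in row 0: changing M[0][2] by delta changes det by delta * cofactor(0,2).
Cofactor C_02 = (-1)^(0+2) * minor(0,2) = -24
Entry delta = -1 - -4 = 3
Det delta = 3 * -24 = -72
New det = -92 + -72 = -164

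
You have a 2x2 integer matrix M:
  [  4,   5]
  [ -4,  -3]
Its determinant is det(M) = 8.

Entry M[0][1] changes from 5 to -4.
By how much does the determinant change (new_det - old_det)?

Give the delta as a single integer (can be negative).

Answer: -36

Derivation:
Cofactor C_01 = 4
Entry delta = -4 - 5 = -9
Det delta = entry_delta * cofactor = -9 * 4 = -36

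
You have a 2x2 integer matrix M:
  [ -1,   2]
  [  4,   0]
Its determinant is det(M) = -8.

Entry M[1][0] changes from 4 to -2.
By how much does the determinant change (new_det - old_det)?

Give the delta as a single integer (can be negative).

Cofactor C_10 = -2
Entry delta = -2 - 4 = -6
Det delta = entry_delta * cofactor = -6 * -2 = 12

Answer: 12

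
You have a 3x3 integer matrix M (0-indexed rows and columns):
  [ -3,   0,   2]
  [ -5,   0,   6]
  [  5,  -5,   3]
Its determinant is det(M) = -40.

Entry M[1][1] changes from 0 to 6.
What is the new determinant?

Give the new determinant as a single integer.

Answer: -154

Derivation:
det is linear in row 1: changing M[1][1] by delta changes det by delta * cofactor(1,1).
Cofactor C_11 = (-1)^(1+1) * minor(1,1) = -19
Entry delta = 6 - 0 = 6
Det delta = 6 * -19 = -114
New det = -40 + -114 = -154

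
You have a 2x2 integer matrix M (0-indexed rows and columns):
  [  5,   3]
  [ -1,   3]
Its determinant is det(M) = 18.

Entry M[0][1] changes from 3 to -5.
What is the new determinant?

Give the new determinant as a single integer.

det is linear in row 0: changing M[0][1] by delta changes det by delta * cofactor(0,1).
Cofactor C_01 = (-1)^(0+1) * minor(0,1) = 1
Entry delta = -5 - 3 = -8
Det delta = -8 * 1 = -8
New det = 18 + -8 = 10

Answer: 10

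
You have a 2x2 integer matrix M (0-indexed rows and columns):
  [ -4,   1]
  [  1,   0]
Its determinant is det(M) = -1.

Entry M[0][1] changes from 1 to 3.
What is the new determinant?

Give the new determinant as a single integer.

det is linear in row 0: changing M[0][1] by delta changes det by delta * cofactor(0,1).
Cofactor C_01 = (-1)^(0+1) * minor(0,1) = -1
Entry delta = 3 - 1 = 2
Det delta = 2 * -1 = -2
New det = -1 + -2 = -3

Answer: -3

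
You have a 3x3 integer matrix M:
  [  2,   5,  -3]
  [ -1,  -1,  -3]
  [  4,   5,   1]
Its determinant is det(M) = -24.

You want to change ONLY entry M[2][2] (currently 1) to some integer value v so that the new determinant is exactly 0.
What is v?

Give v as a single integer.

Answer: 9

Derivation:
det is linear in entry M[2][2]: det = old_det + (v - 1) * C_22
Cofactor C_22 = 3
Want det = 0: -24 + (v - 1) * 3 = 0
  (v - 1) = 24 / 3 = 8
  v = 1 + (8) = 9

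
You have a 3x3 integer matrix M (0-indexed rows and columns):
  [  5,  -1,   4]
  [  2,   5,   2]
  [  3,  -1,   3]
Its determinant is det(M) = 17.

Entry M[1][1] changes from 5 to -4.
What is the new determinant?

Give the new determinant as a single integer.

det is linear in row 1: changing M[1][1] by delta changes det by delta * cofactor(1,1).
Cofactor C_11 = (-1)^(1+1) * minor(1,1) = 3
Entry delta = -4 - 5 = -9
Det delta = -9 * 3 = -27
New det = 17 + -27 = -10

Answer: -10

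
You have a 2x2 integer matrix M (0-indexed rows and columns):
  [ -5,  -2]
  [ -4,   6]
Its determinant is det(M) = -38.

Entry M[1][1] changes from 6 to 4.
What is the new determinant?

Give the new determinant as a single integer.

Answer: -28

Derivation:
det is linear in row 1: changing M[1][1] by delta changes det by delta * cofactor(1,1).
Cofactor C_11 = (-1)^(1+1) * minor(1,1) = -5
Entry delta = 4 - 6 = -2
Det delta = -2 * -5 = 10
New det = -38 + 10 = -28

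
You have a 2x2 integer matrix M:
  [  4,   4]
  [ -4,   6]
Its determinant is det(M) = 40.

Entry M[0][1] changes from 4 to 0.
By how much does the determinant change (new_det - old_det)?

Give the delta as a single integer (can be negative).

Answer: -16

Derivation:
Cofactor C_01 = 4
Entry delta = 0 - 4 = -4
Det delta = entry_delta * cofactor = -4 * 4 = -16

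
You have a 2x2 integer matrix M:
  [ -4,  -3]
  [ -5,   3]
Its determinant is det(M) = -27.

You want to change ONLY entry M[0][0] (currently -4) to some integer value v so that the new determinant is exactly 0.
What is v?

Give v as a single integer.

Answer: 5

Derivation:
det is linear in entry M[0][0]: det = old_det + (v - -4) * C_00
Cofactor C_00 = 3
Want det = 0: -27 + (v - -4) * 3 = 0
  (v - -4) = 27 / 3 = 9
  v = -4 + (9) = 5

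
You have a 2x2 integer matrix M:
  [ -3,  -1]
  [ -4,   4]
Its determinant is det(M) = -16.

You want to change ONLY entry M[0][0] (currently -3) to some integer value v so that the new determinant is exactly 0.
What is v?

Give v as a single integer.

Answer: 1

Derivation:
det is linear in entry M[0][0]: det = old_det + (v - -3) * C_00
Cofactor C_00 = 4
Want det = 0: -16 + (v - -3) * 4 = 0
  (v - -3) = 16 / 4 = 4
  v = -3 + (4) = 1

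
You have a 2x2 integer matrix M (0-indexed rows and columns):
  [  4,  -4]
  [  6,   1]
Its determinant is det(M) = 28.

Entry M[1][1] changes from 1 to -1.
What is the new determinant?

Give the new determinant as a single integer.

det is linear in row 1: changing M[1][1] by delta changes det by delta * cofactor(1,1).
Cofactor C_11 = (-1)^(1+1) * minor(1,1) = 4
Entry delta = -1 - 1 = -2
Det delta = -2 * 4 = -8
New det = 28 + -8 = 20

Answer: 20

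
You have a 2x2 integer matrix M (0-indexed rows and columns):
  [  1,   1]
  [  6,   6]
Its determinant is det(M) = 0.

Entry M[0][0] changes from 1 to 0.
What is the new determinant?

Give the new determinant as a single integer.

Answer: -6

Derivation:
det is linear in row 0: changing M[0][0] by delta changes det by delta * cofactor(0,0).
Cofactor C_00 = (-1)^(0+0) * minor(0,0) = 6
Entry delta = 0 - 1 = -1
Det delta = -1 * 6 = -6
New det = 0 + -6 = -6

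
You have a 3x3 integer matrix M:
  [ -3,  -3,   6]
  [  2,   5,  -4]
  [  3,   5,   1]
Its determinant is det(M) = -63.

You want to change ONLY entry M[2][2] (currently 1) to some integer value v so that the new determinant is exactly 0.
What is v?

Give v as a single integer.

det is linear in entry M[2][2]: det = old_det + (v - 1) * C_22
Cofactor C_22 = -9
Want det = 0: -63 + (v - 1) * -9 = 0
  (v - 1) = 63 / -9 = -7
  v = 1 + (-7) = -6

Answer: -6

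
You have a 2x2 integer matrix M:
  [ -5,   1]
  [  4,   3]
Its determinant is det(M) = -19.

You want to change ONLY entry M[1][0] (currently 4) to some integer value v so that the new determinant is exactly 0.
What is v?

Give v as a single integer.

det is linear in entry M[1][0]: det = old_det + (v - 4) * C_10
Cofactor C_10 = -1
Want det = 0: -19 + (v - 4) * -1 = 0
  (v - 4) = 19 / -1 = -19
  v = 4 + (-19) = -15

Answer: -15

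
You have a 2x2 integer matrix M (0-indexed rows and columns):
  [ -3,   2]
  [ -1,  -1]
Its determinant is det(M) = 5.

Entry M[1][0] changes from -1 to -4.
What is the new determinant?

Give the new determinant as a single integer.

det is linear in row 1: changing M[1][0] by delta changes det by delta * cofactor(1,0).
Cofactor C_10 = (-1)^(1+0) * minor(1,0) = -2
Entry delta = -4 - -1 = -3
Det delta = -3 * -2 = 6
New det = 5 + 6 = 11

Answer: 11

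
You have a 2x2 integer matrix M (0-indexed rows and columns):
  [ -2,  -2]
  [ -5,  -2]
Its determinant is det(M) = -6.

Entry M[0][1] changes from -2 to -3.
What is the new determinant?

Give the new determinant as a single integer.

Answer: -11

Derivation:
det is linear in row 0: changing M[0][1] by delta changes det by delta * cofactor(0,1).
Cofactor C_01 = (-1)^(0+1) * minor(0,1) = 5
Entry delta = -3 - -2 = -1
Det delta = -1 * 5 = -5
New det = -6 + -5 = -11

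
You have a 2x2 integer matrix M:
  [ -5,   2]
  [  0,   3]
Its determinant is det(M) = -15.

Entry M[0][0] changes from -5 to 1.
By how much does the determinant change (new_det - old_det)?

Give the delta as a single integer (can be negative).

Answer: 18

Derivation:
Cofactor C_00 = 3
Entry delta = 1 - -5 = 6
Det delta = entry_delta * cofactor = 6 * 3 = 18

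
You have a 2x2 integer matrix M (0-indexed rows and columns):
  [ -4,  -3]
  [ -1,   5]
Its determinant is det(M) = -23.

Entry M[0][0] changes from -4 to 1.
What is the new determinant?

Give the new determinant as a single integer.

det is linear in row 0: changing M[0][0] by delta changes det by delta * cofactor(0,0).
Cofactor C_00 = (-1)^(0+0) * minor(0,0) = 5
Entry delta = 1 - -4 = 5
Det delta = 5 * 5 = 25
New det = -23 + 25 = 2

Answer: 2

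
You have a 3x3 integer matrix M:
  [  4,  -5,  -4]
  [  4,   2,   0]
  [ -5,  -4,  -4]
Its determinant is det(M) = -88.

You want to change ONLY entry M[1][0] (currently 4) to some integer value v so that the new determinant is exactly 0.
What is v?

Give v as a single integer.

det is linear in entry M[1][0]: det = old_det + (v - 4) * C_10
Cofactor C_10 = -4
Want det = 0: -88 + (v - 4) * -4 = 0
  (v - 4) = 88 / -4 = -22
  v = 4 + (-22) = -18

Answer: -18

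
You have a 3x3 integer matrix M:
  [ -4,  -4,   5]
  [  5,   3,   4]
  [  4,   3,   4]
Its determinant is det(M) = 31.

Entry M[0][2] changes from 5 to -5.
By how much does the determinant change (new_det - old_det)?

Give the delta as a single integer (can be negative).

Cofactor C_02 = 3
Entry delta = -5 - 5 = -10
Det delta = entry_delta * cofactor = -10 * 3 = -30

Answer: -30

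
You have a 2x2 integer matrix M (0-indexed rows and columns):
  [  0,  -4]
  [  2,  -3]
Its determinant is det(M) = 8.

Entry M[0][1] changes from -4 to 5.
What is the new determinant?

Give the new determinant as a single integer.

det is linear in row 0: changing M[0][1] by delta changes det by delta * cofactor(0,1).
Cofactor C_01 = (-1)^(0+1) * minor(0,1) = -2
Entry delta = 5 - -4 = 9
Det delta = 9 * -2 = -18
New det = 8 + -18 = -10

Answer: -10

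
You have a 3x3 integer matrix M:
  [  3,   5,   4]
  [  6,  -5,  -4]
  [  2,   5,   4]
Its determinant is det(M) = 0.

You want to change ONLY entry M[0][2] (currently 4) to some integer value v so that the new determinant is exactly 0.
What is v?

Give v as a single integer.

Answer: 4

Derivation:
det is linear in entry M[0][2]: det = old_det + (v - 4) * C_02
Cofactor C_02 = 40
Want det = 0: 0 + (v - 4) * 40 = 0
  (v - 4) = 0 / 40 = 0
  v = 4 + (0) = 4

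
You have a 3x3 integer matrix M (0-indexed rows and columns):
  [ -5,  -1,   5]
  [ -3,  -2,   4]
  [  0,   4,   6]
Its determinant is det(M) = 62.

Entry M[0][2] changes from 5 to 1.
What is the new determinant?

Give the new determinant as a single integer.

det is linear in row 0: changing M[0][2] by delta changes det by delta * cofactor(0,2).
Cofactor C_02 = (-1)^(0+2) * minor(0,2) = -12
Entry delta = 1 - 5 = -4
Det delta = -4 * -12 = 48
New det = 62 + 48 = 110

Answer: 110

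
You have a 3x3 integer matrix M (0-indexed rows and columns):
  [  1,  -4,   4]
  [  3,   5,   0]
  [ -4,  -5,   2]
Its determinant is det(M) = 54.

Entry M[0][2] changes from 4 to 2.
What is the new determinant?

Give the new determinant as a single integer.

Answer: 44

Derivation:
det is linear in row 0: changing M[0][2] by delta changes det by delta * cofactor(0,2).
Cofactor C_02 = (-1)^(0+2) * minor(0,2) = 5
Entry delta = 2 - 4 = -2
Det delta = -2 * 5 = -10
New det = 54 + -10 = 44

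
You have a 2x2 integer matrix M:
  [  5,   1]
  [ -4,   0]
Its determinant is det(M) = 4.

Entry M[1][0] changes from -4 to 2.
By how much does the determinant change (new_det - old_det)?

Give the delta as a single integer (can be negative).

Cofactor C_10 = -1
Entry delta = 2 - -4 = 6
Det delta = entry_delta * cofactor = 6 * -1 = -6

Answer: -6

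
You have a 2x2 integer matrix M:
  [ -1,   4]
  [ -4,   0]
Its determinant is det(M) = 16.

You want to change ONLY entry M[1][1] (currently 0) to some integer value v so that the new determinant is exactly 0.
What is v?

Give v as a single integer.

Answer: 16

Derivation:
det is linear in entry M[1][1]: det = old_det + (v - 0) * C_11
Cofactor C_11 = -1
Want det = 0: 16 + (v - 0) * -1 = 0
  (v - 0) = -16 / -1 = 16
  v = 0 + (16) = 16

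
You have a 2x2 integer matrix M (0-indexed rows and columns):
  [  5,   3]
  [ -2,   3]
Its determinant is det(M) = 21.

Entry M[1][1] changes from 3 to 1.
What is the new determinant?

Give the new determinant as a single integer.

det is linear in row 1: changing M[1][1] by delta changes det by delta * cofactor(1,1).
Cofactor C_11 = (-1)^(1+1) * minor(1,1) = 5
Entry delta = 1 - 3 = -2
Det delta = -2 * 5 = -10
New det = 21 + -10 = 11

Answer: 11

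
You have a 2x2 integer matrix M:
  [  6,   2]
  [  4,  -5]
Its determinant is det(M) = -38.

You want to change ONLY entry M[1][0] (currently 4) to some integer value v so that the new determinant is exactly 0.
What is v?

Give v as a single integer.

Answer: -15

Derivation:
det is linear in entry M[1][0]: det = old_det + (v - 4) * C_10
Cofactor C_10 = -2
Want det = 0: -38 + (v - 4) * -2 = 0
  (v - 4) = 38 / -2 = -19
  v = 4 + (-19) = -15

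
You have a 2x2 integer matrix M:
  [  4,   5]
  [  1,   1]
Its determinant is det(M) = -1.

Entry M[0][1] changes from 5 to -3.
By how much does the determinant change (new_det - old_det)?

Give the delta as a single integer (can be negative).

Answer: 8

Derivation:
Cofactor C_01 = -1
Entry delta = -3 - 5 = -8
Det delta = entry_delta * cofactor = -8 * -1 = 8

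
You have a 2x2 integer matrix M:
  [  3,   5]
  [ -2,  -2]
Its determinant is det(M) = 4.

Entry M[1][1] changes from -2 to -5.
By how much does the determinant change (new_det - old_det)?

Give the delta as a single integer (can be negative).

Answer: -9

Derivation:
Cofactor C_11 = 3
Entry delta = -5 - -2 = -3
Det delta = entry_delta * cofactor = -3 * 3 = -9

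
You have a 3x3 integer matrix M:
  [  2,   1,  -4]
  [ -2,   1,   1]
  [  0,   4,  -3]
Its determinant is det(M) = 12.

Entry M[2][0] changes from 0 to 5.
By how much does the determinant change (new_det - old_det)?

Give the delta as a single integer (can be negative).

Cofactor C_20 = 5
Entry delta = 5 - 0 = 5
Det delta = entry_delta * cofactor = 5 * 5 = 25

Answer: 25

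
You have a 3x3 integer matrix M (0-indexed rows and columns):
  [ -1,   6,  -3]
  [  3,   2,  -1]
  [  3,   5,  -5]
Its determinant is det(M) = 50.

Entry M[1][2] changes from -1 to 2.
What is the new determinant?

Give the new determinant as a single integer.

det is linear in row 1: changing M[1][2] by delta changes det by delta * cofactor(1,2).
Cofactor C_12 = (-1)^(1+2) * minor(1,2) = 23
Entry delta = 2 - -1 = 3
Det delta = 3 * 23 = 69
New det = 50 + 69 = 119

Answer: 119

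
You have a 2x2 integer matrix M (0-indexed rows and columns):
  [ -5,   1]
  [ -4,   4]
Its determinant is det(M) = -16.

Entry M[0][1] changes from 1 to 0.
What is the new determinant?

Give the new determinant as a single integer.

Answer: -20

Derivation:
det is linear in row 0: changing M[0][1] by delta changes det by delta * cofactor(0,1).
Cofactor C_01 = (-1)^(0+1) * minor(0,1) = 4
Entry delta = 0 - 1 = -1
Det delta = -1 * 4 = -4
New det = -16 + -4 = -20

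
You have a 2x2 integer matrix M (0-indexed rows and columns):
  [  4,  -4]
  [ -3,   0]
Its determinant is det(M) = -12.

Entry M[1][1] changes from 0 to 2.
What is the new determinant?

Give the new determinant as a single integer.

det is linear in row 1: changing M[1][1] by delta changes det by delta * cofactor(1,1).
Cofactor C_11 = (-1)^(1+1) * minor(1,1) = 4
Entry delta = 2 - 0 = 2
Det delta = 2 * 4 = 8
New det = -12 + 8 = -4

Answer: -4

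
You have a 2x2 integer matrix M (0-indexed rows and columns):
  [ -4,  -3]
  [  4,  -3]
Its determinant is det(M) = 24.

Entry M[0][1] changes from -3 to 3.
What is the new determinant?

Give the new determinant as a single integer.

det is linear in row 0: changing M[0][1] by delta changes det by delta * cofactor(0,1).
Cofactor C_01 = (-1)^(0+1) * minor(0,1) = -4
Entry delta = 3 - -3 = 6
Det delta = 6 * -4 = -24
New det = 24 + -24 = 0

Answer: 0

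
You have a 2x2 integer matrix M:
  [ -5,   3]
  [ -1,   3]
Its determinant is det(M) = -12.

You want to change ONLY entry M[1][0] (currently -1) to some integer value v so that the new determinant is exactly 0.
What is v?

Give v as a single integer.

det is linear in entry M[1][0]: det = old_det + (v - -1) * C_10
Cofactor C_10 = -3
Want det = 0: -12 + (v - -1) * -3 = 0
  (v - -1) = 12 / -3 = -4
  v = -1 + (-4) = -5

Answer: -5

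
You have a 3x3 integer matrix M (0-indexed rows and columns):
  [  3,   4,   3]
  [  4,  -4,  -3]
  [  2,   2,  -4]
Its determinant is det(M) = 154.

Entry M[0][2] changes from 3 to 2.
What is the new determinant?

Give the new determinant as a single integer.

det is linear in row 0: changing M[0][2] by delta changes det by delta * cofactor(0,2).
Cofactor C_02 = (-1)^(0+2) * minor(0,2) = 16
Entry delta = 2 - 3 = -1
Det delta = -1 * 16 = -16
New det = 154 + -16 = 138

Answer: 138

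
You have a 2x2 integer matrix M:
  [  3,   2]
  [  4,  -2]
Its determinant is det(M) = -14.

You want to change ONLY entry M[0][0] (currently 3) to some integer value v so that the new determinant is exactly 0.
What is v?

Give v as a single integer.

Answer: -4

Derivation:
det is linear in entry M[0][0]: det = old_det + (v - 3) * C_00
Cofactor C_00 = -2
Want det = 0: -14 + (v - 3) * -2 = 0
  (v - 3) = 14 / -2 = -7
  v = 3 + (-7) = -4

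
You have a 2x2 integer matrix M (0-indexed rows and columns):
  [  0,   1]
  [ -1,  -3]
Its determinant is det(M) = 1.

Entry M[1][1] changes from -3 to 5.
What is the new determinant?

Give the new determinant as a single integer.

Answer: 1

Derivation:
det is linear in row 1: changing M[1][1] by delta changes det by delta * cofactor(1,1).
Cofactor C_11 = (-1)^(1+1) * minor(1,1) = 0
Entry delta = 5 - -3 = 8
Det delta = 8 * 0 = 0
New det = 1 + 0 = 1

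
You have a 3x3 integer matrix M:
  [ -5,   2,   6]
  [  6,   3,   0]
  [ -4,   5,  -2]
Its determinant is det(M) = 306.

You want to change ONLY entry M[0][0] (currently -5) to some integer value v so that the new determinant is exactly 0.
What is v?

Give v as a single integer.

Answer: 46

Derivation:
det is linear in entry M[0][0]: det = old_det + (v - -5) * C_00
Cofactor C_00 = -6
Want det = 0: 306 + (v - -5) * -6 = 0
  (v - -5) = -306 / -6 = 51
  v = -5 + (51) = 46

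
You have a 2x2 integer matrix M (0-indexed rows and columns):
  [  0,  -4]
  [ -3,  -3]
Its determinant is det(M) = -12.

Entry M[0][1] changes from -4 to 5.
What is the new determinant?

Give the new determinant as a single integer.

Answer: 15

Derivation:
det is linear in row 0: changing M[0][1] by delta changes det by delta * cofactor(0,1).
Cofactor C_01 = (-1)^(0+1) * minor(0,1) = 3
Entry delta = 5 - -4 = 9
Det delta = 9 * 3 = 27
New det = -12 + 27 = 15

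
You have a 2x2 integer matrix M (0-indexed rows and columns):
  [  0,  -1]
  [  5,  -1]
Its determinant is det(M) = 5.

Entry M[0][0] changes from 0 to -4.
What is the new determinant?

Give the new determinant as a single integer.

det is linear in row 0: changing M[0][0] by delta changes det by delta * cofactor(0,0).
Cofactor C_00 = (-1)^(0+0) * minor(0,0) = -1
Entry delta = -4 - 0 = -4
Det delta = -4 * -1 = 4
New det = 5 + 4 = 9

Answer: 9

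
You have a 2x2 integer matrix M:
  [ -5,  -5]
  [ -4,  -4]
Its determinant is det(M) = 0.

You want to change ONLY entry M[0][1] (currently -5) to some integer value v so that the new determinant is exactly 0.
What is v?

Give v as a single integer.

det is linear in entry M[0][1]: det = old_det + (v - -5) * C_01
Cofactor C_01 = 4
Want det = 0: 0 + (v - -5) * 4 = 0
  (v - -5) = 0 / 4 = 0
  v = -5 + (0) = -5

Answer: -5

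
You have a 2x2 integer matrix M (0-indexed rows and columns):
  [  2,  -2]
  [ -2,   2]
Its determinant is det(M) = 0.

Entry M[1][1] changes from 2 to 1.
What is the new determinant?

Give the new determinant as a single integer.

det is linear in row 1: changing M[1][1] by delta changes det by delta * cofactor(1,1).
Cofactor C_11 = (-1)^(1+1) * minor(1,1) = 2
Entry delta = 1 - 2 = -1
Det delta = -1 * 2 = -2
New det = 0 + -2 = -2

Answer: -2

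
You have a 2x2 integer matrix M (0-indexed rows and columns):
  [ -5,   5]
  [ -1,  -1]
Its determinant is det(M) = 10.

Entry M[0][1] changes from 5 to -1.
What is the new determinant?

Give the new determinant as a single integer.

det is linear in row 0: changing M[0][1] by delta changes det by delta * cofactor(0,1).
Cofactor C_01 = (-1)^(0+1) * minor(0,1) = 1
Entry delta = -1 - 5 = -6
Det delta = -6 * 1 = -6
New det = 10 + -6 = 4

Answer: 4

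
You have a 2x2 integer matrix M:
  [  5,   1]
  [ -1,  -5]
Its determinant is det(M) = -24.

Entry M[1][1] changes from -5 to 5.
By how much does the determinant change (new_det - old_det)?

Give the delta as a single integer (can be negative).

Cofactor C_11 = 5
Entry delta = 5 - -5 = 10
Det delta = entry_delta * cofactor = 10 * 5 = 50

Answer: 50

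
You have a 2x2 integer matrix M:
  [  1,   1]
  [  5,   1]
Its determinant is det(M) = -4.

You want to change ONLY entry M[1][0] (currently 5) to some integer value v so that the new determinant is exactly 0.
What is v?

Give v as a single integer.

det is linear in entry M[1][0]: det = old_det + (v - 5) * C_10
Cofactor C_10 = -1
Want det = 0: -4 + (v - 5) * -1 = 0
  (v - 5) = 4 / -1 = -4
  v = 5 + (-4) = 1

Answer: 1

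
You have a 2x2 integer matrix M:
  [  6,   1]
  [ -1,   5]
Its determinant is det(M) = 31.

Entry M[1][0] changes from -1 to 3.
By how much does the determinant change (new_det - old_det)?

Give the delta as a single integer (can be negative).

Answer: -4

Derivation:
Cofactor C_10 = -1
Entry delta = 3 - -1 = 4
Det delta = entry_delta * cofactor = 4 * -1 = -4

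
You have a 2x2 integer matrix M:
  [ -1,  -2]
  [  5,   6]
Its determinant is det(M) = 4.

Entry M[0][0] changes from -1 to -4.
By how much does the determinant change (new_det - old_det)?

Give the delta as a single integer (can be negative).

Answer: -18

Derivation:
Cofactor C_00 = 6
Entry delta = -4 - -1 = -3
Det delta = entry_delta * cofactor = -3 * 6 = -18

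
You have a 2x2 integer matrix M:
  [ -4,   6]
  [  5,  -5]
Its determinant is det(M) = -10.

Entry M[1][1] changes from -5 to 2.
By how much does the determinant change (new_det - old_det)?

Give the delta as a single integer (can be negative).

Answer: -28

Derivation:
Cofactor C_11 = -4
Entry delta = 2 - -5 = 7
Det delta = entry_delta * cofactor = 7 * -4 = -28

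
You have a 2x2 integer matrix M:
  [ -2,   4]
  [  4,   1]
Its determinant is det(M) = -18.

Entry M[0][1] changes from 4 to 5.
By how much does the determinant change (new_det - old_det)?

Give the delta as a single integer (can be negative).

Answer: -4

Derivation:
Cofactor C_01 = -4
Entry delta = 5 - 4 = 1
Det delta = entry_delta * cofactor = 1 * -4 = -4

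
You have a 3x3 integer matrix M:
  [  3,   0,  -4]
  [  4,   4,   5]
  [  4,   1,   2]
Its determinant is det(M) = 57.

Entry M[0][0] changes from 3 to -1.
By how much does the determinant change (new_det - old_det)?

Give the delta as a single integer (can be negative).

Cofactor C_00 = 3
Entry delta = -1 - 3 = -4
Det delta = entry_delta * cofactor = -4 * 3 = -12

Answer: -12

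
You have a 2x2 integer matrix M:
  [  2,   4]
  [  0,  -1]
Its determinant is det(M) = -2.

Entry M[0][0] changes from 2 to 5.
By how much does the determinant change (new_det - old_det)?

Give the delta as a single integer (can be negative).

Answer: -3

Derivation:
Cofactor C_00 = -1
Entry delta = 5 - 2 = 3
Det delta = entry_delta * cofactor = 3 * -1 = -3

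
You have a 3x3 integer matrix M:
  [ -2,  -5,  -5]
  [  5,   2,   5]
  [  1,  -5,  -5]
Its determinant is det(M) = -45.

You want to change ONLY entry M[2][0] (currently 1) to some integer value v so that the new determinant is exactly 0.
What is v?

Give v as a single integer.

Answer: -2

Derivation:
det is linear in entry M[2][0]: det = old_det + (v - 1) * C_20
Cofactor C_20 = -15
Want det = 0: -45 + (v - 1) * -15 = 0
  (v - 1) = 45 / -15 = -3
  v = 1 + (-3) = -2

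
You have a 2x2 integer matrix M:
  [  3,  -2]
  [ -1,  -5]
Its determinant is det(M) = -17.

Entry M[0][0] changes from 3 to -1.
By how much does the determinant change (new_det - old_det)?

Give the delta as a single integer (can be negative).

Answer: 20

Derivation:
Cofactor C_00 = -5
Entry delta = -1 - 3 = -4
Det delta = entry_delta * cofactor = -4 * -5 = 20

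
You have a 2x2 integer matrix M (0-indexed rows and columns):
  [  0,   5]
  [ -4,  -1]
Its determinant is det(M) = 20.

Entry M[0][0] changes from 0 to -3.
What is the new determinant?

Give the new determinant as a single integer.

det is linear in row 0: changing M[0][0] by delta changes det by delta * cofactor(0,0).
Cofactor C_00 = (-1)^(0+0) * minor(0,0) = -1
Entry delta = -3 - 0 = -3
Det delta = -3 * -1 = 3
New det = 20 + 3 = 23

Answer: 23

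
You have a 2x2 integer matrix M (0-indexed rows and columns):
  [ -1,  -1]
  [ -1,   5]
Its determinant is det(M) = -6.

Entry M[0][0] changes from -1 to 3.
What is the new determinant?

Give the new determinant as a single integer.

Answer: 14

Derivation:
det is linear in row 0: changing M[0][0] by delta changes det by delta * cofactor(0,0).
Cofactor C_00 = (-1)^(0+0) * minor(0,0) = 5
Entry delta = 3 - -1 = 4
Det delta = 4 * 5 = 20
New det = -6 + 20 = 14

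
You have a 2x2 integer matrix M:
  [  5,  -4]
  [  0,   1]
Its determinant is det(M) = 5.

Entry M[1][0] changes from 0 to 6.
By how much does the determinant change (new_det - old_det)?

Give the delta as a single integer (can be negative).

Answer: 24

Derivation:
Cofactor C_10 = 4
Entry delta = 6 - 0 = 6
Det delta = entry_delta * cofactor = 6 * 4 = 24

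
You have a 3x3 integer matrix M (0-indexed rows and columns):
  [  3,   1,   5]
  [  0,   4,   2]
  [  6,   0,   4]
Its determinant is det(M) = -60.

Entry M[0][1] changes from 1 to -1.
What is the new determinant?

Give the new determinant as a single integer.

det is linear in row 0: changing M[0][1] by delta changes det by delta * cofactor(0,1).
Cofactor C_01 = (-1)^(0+1) * minor(0,1) = 12
Entry delta = -1 - 1 = -2
Det delta = -2 * 12 = -24
New det = -60 + -24 = -84

Answer: -84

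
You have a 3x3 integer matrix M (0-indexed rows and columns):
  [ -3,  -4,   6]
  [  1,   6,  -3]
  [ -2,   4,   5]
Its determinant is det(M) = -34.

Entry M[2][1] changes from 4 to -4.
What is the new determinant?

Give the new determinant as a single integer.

det is linear in row 2: changing M[2][1] by delta changes det by delta * cofactor(2,1).
Cofactor C_21 = (-1)^(2+1) * minor(2,1) = -3
Entry delta = -4 - 4 = -8
Det delta = -8 * -3 = 24
New det = -34 + 24 = -10

Answer: -10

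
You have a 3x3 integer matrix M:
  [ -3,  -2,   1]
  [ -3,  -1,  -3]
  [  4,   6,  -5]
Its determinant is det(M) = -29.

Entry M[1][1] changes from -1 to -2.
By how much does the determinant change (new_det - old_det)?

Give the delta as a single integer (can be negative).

Cofactor C_11 = 11
Entry delta = -2 - -1 = -1
Det delta = entry_delta * cofactor = -1 * 11 = -11

Answer: -11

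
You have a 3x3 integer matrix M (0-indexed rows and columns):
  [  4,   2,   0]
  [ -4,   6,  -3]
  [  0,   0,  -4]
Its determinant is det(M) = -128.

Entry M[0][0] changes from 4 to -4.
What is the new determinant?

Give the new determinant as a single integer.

Answer: 64

Derivation:
det is linear in row 0: changing M[0][0] by delta changes det by delta * cofactor(0,0).
Cofactor C_00 = (-1)^(0+0) * minor(0,0) = -24
Entry delta = -4 - 4 = -8
Det delta = -8 * -24 = 192
New det = -128 + 192 = 64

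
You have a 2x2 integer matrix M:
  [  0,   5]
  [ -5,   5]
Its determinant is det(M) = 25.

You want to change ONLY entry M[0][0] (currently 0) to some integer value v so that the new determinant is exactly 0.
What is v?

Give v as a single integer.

Answer: -5

Derivation:
det is linear in entry M[0][0]: det = old_det + (v - 0) * C_00
Cofactor C_00 = 5
Want det = 0: 25 + (v - 0) * 5 = 0
  (v - 0) = -25 / 5 = -5
  v = 0 + (-5) = -5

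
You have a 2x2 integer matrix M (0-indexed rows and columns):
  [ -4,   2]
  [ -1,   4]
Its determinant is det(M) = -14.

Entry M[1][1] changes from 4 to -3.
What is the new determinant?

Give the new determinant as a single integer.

det is linear in row 1: changing M[1][1] by delta changes det by delta * cofactor(1,1).
Cofactor C_11 = (-1)^(1+1) * minor(1,1) = -4
Entry delta = -3 - 4 = -7
Det delta = -7 * -4 = 28
New det = -14 + 28 = 14

Answer: 14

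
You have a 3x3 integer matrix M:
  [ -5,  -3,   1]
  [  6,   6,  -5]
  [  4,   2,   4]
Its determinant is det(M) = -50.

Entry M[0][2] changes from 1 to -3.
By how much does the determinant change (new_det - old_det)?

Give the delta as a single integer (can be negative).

Answer: 48

Derivation:
Cofactor C_02 = -12
Entry delta = -3 - 1 = -4
Det delta = entry_delta * cofactor = -4 * -12 = 48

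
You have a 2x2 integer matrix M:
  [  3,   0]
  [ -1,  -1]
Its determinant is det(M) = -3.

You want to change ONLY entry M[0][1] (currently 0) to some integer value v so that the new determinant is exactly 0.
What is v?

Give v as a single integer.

det is linear in entry M[0][1]: det = old_det + (v - 0) * C_01
Cofactor C_01 = 1
Want det = 0: -3 + (v - 0) * 1 = 0
  (v - 0) = 3 / 1 = 3
  v = 0 + (3) = 3

Answer: 3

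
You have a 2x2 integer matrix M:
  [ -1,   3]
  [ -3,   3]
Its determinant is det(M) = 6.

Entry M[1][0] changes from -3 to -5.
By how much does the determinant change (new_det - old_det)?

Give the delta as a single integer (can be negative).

Cofactor C_10 = -3
Entry delta = -5 - -3 = -2
Det delta = entry_delta * cofactor = -2 * -3 = 6

Answer: 6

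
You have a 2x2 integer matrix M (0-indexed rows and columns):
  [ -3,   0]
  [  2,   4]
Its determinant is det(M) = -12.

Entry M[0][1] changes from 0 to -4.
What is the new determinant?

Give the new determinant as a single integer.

Answer: -4

Derivation:
det is linear in row 0: changing M[0][1] by delta changes det by delta * cofactor(0,1).
Cofactor C_01 = (-1)^(0+1) * minor(0,1) = -2
Entry delta = -4 - 0 = -4
Det delta = -4 * -2 = 8
New det = -12 + 8 = -4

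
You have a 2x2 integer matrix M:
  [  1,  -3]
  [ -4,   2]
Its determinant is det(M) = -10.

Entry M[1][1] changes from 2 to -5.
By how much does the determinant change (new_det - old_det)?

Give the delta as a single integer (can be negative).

Cofactor C_11 = 1
Entry delta = -5 - 2 = -7
Det delta = entry_delta * cofactor = -7 * 1 = -7

Answer: -7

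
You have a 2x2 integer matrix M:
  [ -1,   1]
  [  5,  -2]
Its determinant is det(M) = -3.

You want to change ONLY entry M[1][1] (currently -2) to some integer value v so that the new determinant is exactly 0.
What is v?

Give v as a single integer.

Answer: -5

Derivation:
det is linear in entry M[1][1]: det = old_det + (v - -2) * C_11
Cofactor C_11 = -1
Want det = 0: -3 + (v - -2) * -1 = 0
  (v - -2) = 3 / -1 = -3
  v = -2 + (-3) = -5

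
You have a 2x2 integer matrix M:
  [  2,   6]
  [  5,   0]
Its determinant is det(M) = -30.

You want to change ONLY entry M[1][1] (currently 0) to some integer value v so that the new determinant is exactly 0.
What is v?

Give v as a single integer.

det is linear in entry M[1][1]: det = old_det + (v - 0) * C_11
Cofactor C_11 = 2
Want det = 0: -30 + (v - 0) * 2 = 0
  (v - 0) = 30 / 2 = 15
  v = 0 + (15) = 15

Answer: 15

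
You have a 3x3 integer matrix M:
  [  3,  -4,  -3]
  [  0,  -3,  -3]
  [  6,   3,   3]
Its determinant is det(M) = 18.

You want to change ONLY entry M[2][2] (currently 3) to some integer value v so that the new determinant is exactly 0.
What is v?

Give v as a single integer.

Answer: 5

Derivation:
det is linear in entry M[2][2]: det = old_det + (v - 3) * C_22
Cofactor C_22 = -9
Want det = 0: 18 + (v - 3) * -9 = 0
  (v - 3) = -18 / -9 = 2
  v = 3 + (2) = 5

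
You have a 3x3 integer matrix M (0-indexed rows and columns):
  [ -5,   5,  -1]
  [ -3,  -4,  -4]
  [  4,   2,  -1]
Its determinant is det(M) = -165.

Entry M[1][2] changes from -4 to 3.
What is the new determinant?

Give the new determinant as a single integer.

det is linear in row 1: changing M[1][2] by delta changes det by delta * cofactor(1,2).
Cofactor C_12 = (-1)^(1+2) * minor(1,2) = 30
Entry delta = 3 - -4 = 7
Det delta = 7 * 30 = 210
New det = -165 + 210 = 45

Answer: 45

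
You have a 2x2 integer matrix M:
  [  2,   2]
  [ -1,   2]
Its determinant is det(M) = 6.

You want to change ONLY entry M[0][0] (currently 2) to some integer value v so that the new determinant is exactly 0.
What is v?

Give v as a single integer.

Answer: -1

Derivation:
det is linear in entry M[0][0]: det = old_det + (v - 2) * C_00
Cofactor C_00 = 2
Want det = 0: 6 + (v - 2) * 2 = 0
  (v - 2) = -6 / 2 = -3
  v = 2 + (-3) = -1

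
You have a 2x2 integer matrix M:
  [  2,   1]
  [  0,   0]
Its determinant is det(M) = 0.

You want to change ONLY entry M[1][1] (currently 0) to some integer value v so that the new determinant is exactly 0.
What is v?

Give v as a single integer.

det is linear in entry M[1][1]: det = old_det + (v - 0) * C_11
Cofactor C_11 = 2
Want det = 0: 0 + (v - 0) * 2 = 0
  (v - 0) = 0 / 2 = 0
  v = 0 + (0) = 0

Answer: 0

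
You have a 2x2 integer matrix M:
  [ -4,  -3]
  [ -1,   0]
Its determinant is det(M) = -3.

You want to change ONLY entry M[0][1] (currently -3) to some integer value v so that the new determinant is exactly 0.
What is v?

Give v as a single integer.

det is linear in entry M[0][1]: det = old_det + (v - -3) * C_01
Cofactor C_01 = 1
Want det = 0: -3 + (v - -3) * 1 = 0
  (v - -3) = 3 / 1 = 3
  v = -3 + (3) = 0

Answer: 0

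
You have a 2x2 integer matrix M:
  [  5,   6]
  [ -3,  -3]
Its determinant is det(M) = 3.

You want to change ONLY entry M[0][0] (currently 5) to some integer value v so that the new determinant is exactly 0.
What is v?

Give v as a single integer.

Answer: 6

Derivation:
det is linear in entry M[0][0]: det = old_det + (v - 5) * C_00
Cofactor C_00 = -3
Want det = 0: 3 + (v - 5) * -3 = 0
  (v - 5) = -3 / -3 = 1
  v = 5 + (1) = 6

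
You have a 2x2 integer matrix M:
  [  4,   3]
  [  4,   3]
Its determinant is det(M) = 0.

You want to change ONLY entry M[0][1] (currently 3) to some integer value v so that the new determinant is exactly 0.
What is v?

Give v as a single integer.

det is linear in entry M[0][1]: det = old_det + (v - 3) * C_01
Cofactor C_01 = -4
Want det = 0: 0 + (v - 3) * -4 = 0
  (v - 3) = 0 / -4 = 0
  v = 3 + (0) = 3

Answer: 3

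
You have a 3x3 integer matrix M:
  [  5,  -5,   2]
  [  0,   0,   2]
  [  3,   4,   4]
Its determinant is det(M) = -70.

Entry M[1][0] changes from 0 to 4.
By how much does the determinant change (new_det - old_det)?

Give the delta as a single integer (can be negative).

Cofactor C_10 = 28
Entry delta = 4 - 0 = 4
Det delta = entry_delta * cofactor = 4 * 28 = 112

Answer: 112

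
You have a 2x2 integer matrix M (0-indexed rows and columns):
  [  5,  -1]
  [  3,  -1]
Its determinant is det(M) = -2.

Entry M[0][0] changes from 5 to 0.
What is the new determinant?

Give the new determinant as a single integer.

Answer: 3

Derivation:
det is linear in row 0: changing M[0][0] by delta changes det by delta * cofactor(0,0).
Cofactor C_00 = (-1)^(0+0) * minor(0,0) = -1
Entry delta = 0 - 5 = -5
Det delta = -5 * -1 = 5
New det = -2 + 5 = 3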